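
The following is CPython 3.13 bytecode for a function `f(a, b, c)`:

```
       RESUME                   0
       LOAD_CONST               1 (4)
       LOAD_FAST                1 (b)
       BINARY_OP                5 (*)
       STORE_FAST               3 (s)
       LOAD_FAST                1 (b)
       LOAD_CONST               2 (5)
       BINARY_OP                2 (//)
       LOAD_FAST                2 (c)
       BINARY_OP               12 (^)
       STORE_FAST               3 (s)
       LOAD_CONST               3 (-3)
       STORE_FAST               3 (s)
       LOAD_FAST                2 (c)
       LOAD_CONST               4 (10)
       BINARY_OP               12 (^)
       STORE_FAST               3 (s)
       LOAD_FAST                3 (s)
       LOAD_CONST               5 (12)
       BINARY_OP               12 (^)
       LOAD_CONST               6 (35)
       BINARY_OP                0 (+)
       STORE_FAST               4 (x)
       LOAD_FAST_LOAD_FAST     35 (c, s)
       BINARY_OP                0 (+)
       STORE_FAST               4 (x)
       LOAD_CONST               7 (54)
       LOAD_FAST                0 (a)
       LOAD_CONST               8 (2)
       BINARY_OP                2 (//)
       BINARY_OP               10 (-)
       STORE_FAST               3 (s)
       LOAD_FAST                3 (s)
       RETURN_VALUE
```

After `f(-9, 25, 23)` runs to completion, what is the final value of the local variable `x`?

52

LOAD_CONST → push 4. Stack: [4]
LOAD_FAST b → push 25. Stack: [4, 25]
BINARY_OP * → 4 * 25 = 100. Stack: [100]
STORE_FAST s → s=100. Stack: []
LOAD_FAST b → push 25. Stack: [25]
LOAD_CONST → push 5. Stack: [25, 5]
BINARY_OP // → 25 // 5 = 5. Stack: [5]
LOAD_FAST c → push 23. Stack: [5, 23]
BINARY_OP ^ → 5 ^ 23 = 18. Stack: [18]
STORE_FAST s → s=18. Stack: []
LOAD_CONST → push -3. Stack: [-3]
STORE_FAST s → s=-3. Stack: []
LOAD_FAST c → push 23. Stack: [23]
LOAD_CONST → push 10. Stack: [23, 10]
BINARY_OP ^ → 23 ^ 10 = 29. Stack: [29]
STORE_FAST s → s=29. Stack: []
LOAD_FAST s → push 29. Stack: [29]
LOAD_CONST → push 12. Stack: [29, 12]
BINARY_OP ^ → 29 ^ 12 = 17. Stack: [17]
LOAD_CONST → push 35. Stack: [17, 35]
BINARY_OP + → 17 + 35 = 52. Stack: [52]
STORE_FAST x → x=52. Stack: []
LOAD_FAST_LOAD_FAST c,s → push 23,29. Stack: [23, 29]
BINARY_OP + → 23 + 29 = 52. Stack: [52]
STORE_FAST x → x=52. Stack: []
LOAD_CONST → push 54. Stack: [54]
LOAD_FAST a → push -9. Stack: [54, -9]
LOAD_CONST → push 2. Stack: [54, -9, 2]
BINARY_OP // → -9 // 2 = -5. Stack: [54, -5]
BINARY_OP - → 54 - -5 = 59. Stack: [59]
STORE_FAST s → s=59. Stack: []
LOAD_FAST s → push 59. Stack: [59]
RETURN_VALUE → return 59.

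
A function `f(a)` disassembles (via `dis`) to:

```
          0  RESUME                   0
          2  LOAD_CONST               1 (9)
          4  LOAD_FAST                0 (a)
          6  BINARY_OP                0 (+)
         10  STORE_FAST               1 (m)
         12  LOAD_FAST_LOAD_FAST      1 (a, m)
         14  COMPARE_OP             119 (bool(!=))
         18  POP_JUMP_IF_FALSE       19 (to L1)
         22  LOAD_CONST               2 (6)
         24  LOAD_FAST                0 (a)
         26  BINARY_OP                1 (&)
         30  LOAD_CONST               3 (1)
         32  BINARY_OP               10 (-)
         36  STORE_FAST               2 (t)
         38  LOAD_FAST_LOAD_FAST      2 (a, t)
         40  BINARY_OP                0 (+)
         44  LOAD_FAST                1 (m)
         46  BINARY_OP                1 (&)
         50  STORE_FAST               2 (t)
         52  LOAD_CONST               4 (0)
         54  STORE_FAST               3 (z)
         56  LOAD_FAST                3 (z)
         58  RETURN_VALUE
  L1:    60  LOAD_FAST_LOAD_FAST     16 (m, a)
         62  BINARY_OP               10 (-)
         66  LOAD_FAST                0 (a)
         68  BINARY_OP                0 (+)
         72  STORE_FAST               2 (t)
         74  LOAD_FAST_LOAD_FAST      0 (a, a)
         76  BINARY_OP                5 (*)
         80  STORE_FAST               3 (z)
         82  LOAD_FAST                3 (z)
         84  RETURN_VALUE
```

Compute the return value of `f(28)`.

LOAD_CONST → push 9. Stack: [9]
LOAD_FAST a → push 28. Stack: [9, 28]
BINARY_OP + → 9 + 28 = 37. Stack: [37]
STORE_FAST m → m=37. Stack: []
LOAD_FAST_LOAD_FAST a,m → push 28,37. Stack: [28, 37]
COMPARE_OP bool(!=) → 28 vs 37 = True. Stack: [True]
POP_JUMP_IF_FALSE → pop True; no jump. Stack: []
LOAD_CONST → push 6. Stack: [6]
LOAD_FAST a → push 28. Stack: [6, 28]
BINARY_OP & → 6 & 28 = 4. Stack: [4]
LOAD_CONST → push 1. Stack: [4, 1]
BINARY_OP - → 4 - 1 = 3. Stack: [3]
STORE_FAST t → t=3. Stack: []
LOAD_FAST_LOAD_FAST a,t → push 28,3. Stack: [28, 3]
BINARY_OP + → 28 + 3 = 31. Stack: [31]
LOAD_FAST m → push 37. Stack: [31, 37]
BINARY_OP & → 31 & 37 = 5. Stack: [5]
STORE_FAST t → t=5. Stack: []
LOAD_CONST → push 0. Stack: [0]
STORE_FAST z → z=0. Stack: []
LOAD_FAST z → push 0. Stack: [0]
RETURN_VALUE → return 0.

0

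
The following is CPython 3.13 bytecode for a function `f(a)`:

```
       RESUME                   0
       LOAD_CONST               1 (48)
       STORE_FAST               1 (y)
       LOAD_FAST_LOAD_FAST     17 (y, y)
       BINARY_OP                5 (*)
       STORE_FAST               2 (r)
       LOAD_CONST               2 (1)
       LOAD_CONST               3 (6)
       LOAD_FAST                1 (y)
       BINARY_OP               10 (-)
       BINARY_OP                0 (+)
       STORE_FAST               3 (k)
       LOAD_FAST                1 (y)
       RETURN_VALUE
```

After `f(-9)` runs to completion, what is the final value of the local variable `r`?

2304

LOAD_CONST → push 48. Stack: [48]
STORE_FAST y → y=48. Stack: []
LOAD_FAST_LOAD_FAST y,y → push 48,48. Stack: [48, 48]
BINARY_OP * → 48 * 48 = 2304. Stack: [2304]
STORE_FAST r → r=2304. Stack: []
LOAD_CONST → push 1. Stack: [1]
LOAD_CONST → push 6. Stack: [1, 6]
LOAD_FAST y → push 48. Stack: [1, 6, 48]
BINARY_OP - → 6 - 48 = -42. Stack: [1, -42]
BINARY_OP + → 1 + -42 = -41. Stack: [-41]
STORE_FAST k → k=-41. Stack: []
LOAD_FAST y → push 48. Stack: [48]
RETURN_VALUE → return 48.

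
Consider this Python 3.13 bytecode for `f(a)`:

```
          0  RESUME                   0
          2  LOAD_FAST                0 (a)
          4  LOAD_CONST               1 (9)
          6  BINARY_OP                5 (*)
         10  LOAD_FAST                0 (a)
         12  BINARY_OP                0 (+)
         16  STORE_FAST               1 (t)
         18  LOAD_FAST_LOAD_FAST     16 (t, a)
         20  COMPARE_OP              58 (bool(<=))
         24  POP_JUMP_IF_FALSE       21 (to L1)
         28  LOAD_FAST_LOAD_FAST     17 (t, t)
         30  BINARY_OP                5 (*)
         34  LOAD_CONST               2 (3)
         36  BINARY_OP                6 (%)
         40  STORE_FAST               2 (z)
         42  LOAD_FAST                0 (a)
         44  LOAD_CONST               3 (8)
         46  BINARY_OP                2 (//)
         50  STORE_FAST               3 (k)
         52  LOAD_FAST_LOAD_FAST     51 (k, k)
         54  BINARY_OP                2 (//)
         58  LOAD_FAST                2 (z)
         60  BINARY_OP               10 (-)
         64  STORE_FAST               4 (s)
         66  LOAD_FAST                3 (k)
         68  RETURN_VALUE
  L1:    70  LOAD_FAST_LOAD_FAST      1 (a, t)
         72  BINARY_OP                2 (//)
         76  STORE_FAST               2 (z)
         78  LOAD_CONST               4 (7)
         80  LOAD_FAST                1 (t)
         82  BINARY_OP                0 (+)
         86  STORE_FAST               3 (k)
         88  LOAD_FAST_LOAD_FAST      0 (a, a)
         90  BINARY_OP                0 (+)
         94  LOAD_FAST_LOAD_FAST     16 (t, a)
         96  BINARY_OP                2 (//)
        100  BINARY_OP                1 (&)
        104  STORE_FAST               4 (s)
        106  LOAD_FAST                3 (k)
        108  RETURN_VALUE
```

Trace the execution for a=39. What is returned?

LOAD_FAST a → push 39. Stack: [39]
LOAD_CONST → push 9. Stack: [39, 9]
BINARY_OP * → 39 * 9 = 351. Stack: [351]
LOAD_FAST a → push 39. Stack: [351, 39]
BINARY_OP + → 351 + 39 = 390. Stack: [390]
STORE_FAST t → t=390. Stack: []
LOAD_FAST_LOAD_FAST t,a → push 390,39. Stack: [390, 39]
COMPARE_OP bool(<=) → 390 vs 39 = False. Stack: [False]
POP_JUMP_IF_FALSE → pop False; jump. Stack: []
LOAD_FAST_LOAD_FAST a,t → push 39,390. Stack: [39, 390]
BINARY_OP // → 39 // 390 = 0. Stack: [0]
STORE_FAST z → z=0. Stack: []
LOAD_CONST → push 7. Stack: [7]
LOAD_FAST t → push 390. Stack: [7, 390]
BINARY_OP + → 7 + 390 = 397. Stack: [397]
STORE_FAST k → k=397. Stack: []
LOAD_FAST_LOAD_FAST a,a → push 39,39. Stack: [39, 39]
BINARY_OP + → 39 + 39 = 78. Stack: [78]
LOAD_FAST_LOAD_FAST t,a → push 390,39. Stack: [78, 390, 39]
BINARY_OP // → 390 // 39 = 10. Stack: [78, 10]
BINARY_OP & → 78 & 10 = 10. Stack: [10]
STORE_FAST s → s=10. Stack: []
LOAD_FAST k → push 397. Stack: [397]
RETURN_VALUE → return 397.

397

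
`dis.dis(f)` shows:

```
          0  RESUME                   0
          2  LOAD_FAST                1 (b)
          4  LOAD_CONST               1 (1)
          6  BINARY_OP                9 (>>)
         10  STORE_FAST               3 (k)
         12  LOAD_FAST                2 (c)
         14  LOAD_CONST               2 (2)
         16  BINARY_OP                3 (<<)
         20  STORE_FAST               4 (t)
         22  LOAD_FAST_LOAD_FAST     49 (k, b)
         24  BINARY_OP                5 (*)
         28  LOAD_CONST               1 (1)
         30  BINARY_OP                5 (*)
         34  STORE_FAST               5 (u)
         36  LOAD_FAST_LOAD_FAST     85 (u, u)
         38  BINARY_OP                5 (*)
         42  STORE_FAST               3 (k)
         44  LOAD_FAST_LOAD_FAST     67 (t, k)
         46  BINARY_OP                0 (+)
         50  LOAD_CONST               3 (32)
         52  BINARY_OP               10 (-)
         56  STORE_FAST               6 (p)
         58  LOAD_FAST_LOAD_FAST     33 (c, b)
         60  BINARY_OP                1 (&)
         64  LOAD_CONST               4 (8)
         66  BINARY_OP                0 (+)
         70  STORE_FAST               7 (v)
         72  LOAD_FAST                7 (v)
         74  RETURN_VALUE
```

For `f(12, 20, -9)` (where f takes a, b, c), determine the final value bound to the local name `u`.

LOAD_FAST b → push 20. Stack: [20]
LOAD_CONST → push 1. Stack: [20, 1]
BINARY_OP >> → 20 >> 1 = 10. Stack: [10]
STORE_FAST k → k=10. Stack: []
LOAD_FAST c → push -9. Stack: [-9]
LOAD_CONST → push 2. Stack: [-9, 2]
BINARY_OP << → -9 << 2 = -36. Stack: [-36]
STORE_FAST t → t=-36. Stack: []
LOAD_FAST_LOAD_FAST k,b → push 10,20. Stack: [10, 20]
BINARY_OP * → 10 * 20 = 200. Stack: [200]
LOAD_CONST → push 1. Stack: [200, 1]
BINARY_OP * → 200 * 1 = 200. Stack: [200]
STORE_FAST u → u=200. Stack: []
LOAD_FAST_LOAD_FAST u,u → push 200,200. Stack: [200, 200]
BINARY_OP * → 200 * 200 = 40000. Stack: [40000]
STORE_FAST k → k=40000. Stack: []
LOAD_FAST_LOAD_FAST t,k → push -36,40000. Stack: [-36, 40000]
BINARY_OP + → -36 + 40000 = 39964. Stack: [39964]
LOAD_CONST → push 32. Stack: [39964, 32]
BINARY_OP - → 39964 - 32 = 39932. Stack: [39932]
STORE_FAST p → p=39932. Stack: []
LOAD_FAST_LOAD_FAST c,b → push -9,20. Stack: [-9, 20]
BINARY_OP & → -9 & 20 = 20. Stack: [20]
LOAD_CONST → push 8. Stack: [20, 8]
BINARY_OP + → 20 + 8 = 28. Stack: [28]
STORE_FAST v → v=28. Stack: []
LOAD_FAST v → push 28. Stack: [28]
RETURN_VALUE → return 28.

200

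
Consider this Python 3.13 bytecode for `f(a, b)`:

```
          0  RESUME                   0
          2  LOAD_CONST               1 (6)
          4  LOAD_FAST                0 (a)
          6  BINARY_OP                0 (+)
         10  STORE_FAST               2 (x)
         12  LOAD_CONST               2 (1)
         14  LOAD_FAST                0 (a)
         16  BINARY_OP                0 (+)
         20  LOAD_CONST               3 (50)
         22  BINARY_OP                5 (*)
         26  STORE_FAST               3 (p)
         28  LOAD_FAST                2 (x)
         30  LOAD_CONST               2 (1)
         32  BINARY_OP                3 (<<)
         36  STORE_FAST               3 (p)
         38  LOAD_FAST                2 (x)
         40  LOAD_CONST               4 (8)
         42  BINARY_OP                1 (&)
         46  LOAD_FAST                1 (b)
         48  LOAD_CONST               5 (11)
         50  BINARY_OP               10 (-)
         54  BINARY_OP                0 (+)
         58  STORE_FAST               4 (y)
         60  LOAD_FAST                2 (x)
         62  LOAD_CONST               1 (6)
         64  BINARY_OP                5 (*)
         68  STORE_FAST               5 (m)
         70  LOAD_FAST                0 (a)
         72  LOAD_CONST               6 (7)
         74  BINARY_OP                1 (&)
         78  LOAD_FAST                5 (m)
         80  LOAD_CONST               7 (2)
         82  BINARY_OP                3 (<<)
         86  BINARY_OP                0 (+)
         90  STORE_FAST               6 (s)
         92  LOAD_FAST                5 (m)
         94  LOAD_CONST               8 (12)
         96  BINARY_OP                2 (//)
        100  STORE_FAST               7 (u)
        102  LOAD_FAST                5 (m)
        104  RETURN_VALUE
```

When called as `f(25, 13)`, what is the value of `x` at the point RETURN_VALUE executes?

LOAD_CONST → push 6. Stack: [6]
LOAD_FAST a → push 25. Stack: [6, 25]
BINARY_OP + → 6 + 25 = 31. Stack: [31]
STORE_FAST x → x=31. Stack: []
LOAD_CONST → push 1. Stack: [1]
LOAD_FAST a → push 25. Stack: [1, 25]
BINARY_OP + → 1 + 25 = 26. Stack: [26]
LOAD_CONST → push 50. Stack: [26, 50]
BINARY_OP * → 26 * 50 = 1300. Stack: [1300]
STORE_FAST p → p=1300. Stack: []
LOAD_FAST x → push 31. Stack: [31]
LOAD_CONST → push 1. Stack: [31, 1]
BINARY_OP << → 31 << 1 = 62. Stack: [62]
STORE_FAST p → p=62. Stack: []
LOAD_FAST x → push 31. Stack: [31]
LOAD_CONST → push 8. Stack: [31, 8]
BINARY_OP & → 31 & 8 = 8. Stack: [8]
LOAD_FAST b → push 13. Stack: [8, 13]
LOAD_CONST → push 11. Stack: [8, 13, 11]
BINARY_OP - → 13 - 11 = 2. Stack: [8, 2]
BINARY_OP + → 8 + 2 = 10. Stack: [10]
STORE_FAST y → y=10. Stack: []
LOAD_FAST x → push 31. Stack: [31]
LOAD_CONST → push 6. Stack: [31, 6]
BINARY_OP * → 31 * 6 = 186. Stack: [186]
STORE_FAST m → m=186. Stack: []
LOAD_FAST a → push 25. Stack: [25]
LOAD_CONST → push 7. Stack: [25, 7]
BINARY_OP & → 25 & 7 = 1. Stack: [1]
LOAD_FAST m → push 186. Stack: [1, 186]
LOAD_CONST → push 2. Stack: [1, 186, 2]
BINARY_OP << → 186 << 2 = 744. Stack: [1, 744]
BINARY_OP + → 1 + 744 = 745. Stack: [745]
STORE_FAST s → s=745. Stack: []
LOAD_FAST m → push 186. Stack: [186]
LOAD_CONST → push 12. Stack: [186, 12]
BINARY_OP // → 186 // 12 = 15. Stack: [15]
STORE_FAST u → u=15. Stack: []
LOAD_FAST m → push 186. Stack: [186]
RETURN_VALUE → return 186.

31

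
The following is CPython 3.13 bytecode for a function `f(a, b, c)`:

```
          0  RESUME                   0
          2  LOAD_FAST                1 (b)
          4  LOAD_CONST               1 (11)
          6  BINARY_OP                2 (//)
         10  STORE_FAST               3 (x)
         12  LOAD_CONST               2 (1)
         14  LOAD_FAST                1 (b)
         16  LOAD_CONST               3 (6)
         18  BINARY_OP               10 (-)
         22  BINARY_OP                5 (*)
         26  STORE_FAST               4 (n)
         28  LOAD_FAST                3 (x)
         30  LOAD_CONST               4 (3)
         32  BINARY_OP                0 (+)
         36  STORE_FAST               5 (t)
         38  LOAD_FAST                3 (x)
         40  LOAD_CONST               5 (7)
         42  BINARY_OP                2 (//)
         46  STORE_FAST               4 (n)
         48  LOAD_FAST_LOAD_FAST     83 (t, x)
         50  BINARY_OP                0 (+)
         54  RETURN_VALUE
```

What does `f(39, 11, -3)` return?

LOAD_FAST b → push 11. Stack: [11]
LOAD_CONST → push 11. Stack: [11, 11]
BINARY_OP // → 11 // 11 = 1. Stack: [1]
STORE_FAST x → x=1. Stack: []
LOAD_CONST → push 1. Stack: [1]
LOAD_FAST b → push 11. Stack: [1, 11]
LOAD_CONST → push 6. Stack: [1, 11, 6]
BINARY_OP - → 11 - 6 = 5. Stack: [1, 5]
BINARY_OP * → 1 * 5 = 5. Stack: [5]
STORE_FAST n → n=5. Stack: []
LOAD_FAST x → push 1. Stack: [1]
LOAD_CONST → push 3. Stack: [1, 3]
BINARY_OP + → 1 + 3 = 4. Stack: [4]
STORE_FAST t → t=4. Stack: []
LOAD_FAST x → push 1. Stack: [1]
LOAD_CONST → push 7. Stack: [1, 7]
BINARY_OP // → 1 // 7 = 0. Stack: [0]
STORE_FAST n → n=0. Stack: []
LOAD_FAST_LOAD_FAST t,x → push 4,1. Stack: [4, 1]
BINARY_OP + → 4 + 1 = 5. Stack: [5]
RETURN_VALUE → return 5.

5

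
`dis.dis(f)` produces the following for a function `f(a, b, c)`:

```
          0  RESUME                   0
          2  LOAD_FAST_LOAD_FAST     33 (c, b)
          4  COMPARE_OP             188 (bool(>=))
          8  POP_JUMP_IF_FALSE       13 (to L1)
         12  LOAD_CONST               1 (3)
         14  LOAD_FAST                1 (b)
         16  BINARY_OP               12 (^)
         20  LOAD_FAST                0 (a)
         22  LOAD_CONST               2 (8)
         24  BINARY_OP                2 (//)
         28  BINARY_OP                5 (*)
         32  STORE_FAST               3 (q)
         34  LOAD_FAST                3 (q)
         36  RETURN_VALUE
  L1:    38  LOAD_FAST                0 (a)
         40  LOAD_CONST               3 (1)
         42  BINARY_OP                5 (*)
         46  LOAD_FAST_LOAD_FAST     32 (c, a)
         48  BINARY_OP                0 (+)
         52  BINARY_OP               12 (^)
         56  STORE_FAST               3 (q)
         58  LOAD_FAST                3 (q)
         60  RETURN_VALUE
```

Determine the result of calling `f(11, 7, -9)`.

9

LOAD_FAST_LOAD_FAST c,b → push -9,7. Stack: [-9, 7]
COMPARE_OP bool(>=) → -9 vs 7 = False. Stack: [False]
POP_JUMP_IF_FALSE → pop False; jump. Stack: []
LOAD_FAST a → push 11. Stack: [11]
LOAD_CONST → push 1. Stack: [11, 1]
BINARY_OP * → 11 * 1 = 11. Stack: [11]
LOAD_FAST_LOAD_FAST c,a → push -9,11. Stack: [11, -9, 11]
BINARY_OP + → -9 + 11 = 2. Stack: [11, 2]
BINARY_OP ^ → 11 ^ 2 = 9. Stack: [9]
STORE_FAST q → q=9. Stack: []
LOAD_FAST q → push 9. Stack: [9]
RETURN_VALUE → return 9.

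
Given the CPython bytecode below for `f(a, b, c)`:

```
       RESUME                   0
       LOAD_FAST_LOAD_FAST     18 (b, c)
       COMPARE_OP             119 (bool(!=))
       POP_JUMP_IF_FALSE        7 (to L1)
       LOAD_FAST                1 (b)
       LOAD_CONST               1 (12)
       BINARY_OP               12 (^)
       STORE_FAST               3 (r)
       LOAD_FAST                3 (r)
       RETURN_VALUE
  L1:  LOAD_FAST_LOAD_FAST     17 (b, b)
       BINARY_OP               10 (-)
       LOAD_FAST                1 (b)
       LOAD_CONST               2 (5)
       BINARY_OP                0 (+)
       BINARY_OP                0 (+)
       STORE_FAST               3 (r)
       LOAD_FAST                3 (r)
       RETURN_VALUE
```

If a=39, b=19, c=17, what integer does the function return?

LOAD_FAST_LOAD_FAST b,c → push 19,17. Stack: [19, 17]
COMPARE_OP bool(!=) → 19 vs 17 = True. Stack: [True]
POP_JUMP_IF_FALSE → pop True; no jump. Stack: []
LOAD_FAST b → push 19. Stack: [19]
LOAD_CONST → push 12. Stack: [19, 12]
BINARY_OP ^ → 19 ^ 12 = 31. Stack: [31]
STORE_FAST r → r=31. Stack: []
LOAD_FAST r → push 31. Stack: [31]
RETURN_VALUE → return 31.

31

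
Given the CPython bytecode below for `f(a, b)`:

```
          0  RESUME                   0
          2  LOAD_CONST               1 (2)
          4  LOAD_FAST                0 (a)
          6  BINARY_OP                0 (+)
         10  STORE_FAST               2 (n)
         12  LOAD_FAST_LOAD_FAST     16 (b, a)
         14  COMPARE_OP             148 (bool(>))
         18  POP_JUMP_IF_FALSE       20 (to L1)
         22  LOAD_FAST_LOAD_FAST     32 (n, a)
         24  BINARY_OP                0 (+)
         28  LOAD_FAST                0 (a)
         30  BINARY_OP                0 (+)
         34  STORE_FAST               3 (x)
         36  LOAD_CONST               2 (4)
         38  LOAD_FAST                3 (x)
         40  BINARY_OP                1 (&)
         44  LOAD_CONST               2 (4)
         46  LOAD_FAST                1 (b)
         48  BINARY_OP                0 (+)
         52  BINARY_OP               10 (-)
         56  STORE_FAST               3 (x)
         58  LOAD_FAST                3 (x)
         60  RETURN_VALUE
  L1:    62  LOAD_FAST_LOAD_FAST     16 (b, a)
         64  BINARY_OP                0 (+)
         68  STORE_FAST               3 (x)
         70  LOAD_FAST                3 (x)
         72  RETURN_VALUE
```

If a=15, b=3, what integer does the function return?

18

LOAD_CONST → push 2. Stack: [2]
LOAD_FAST a → push 15. Stack: [2, 15]
BINARY_OP + → 2 + 15 = 17. Stack: [17]
STORE_FAST n → n=17. Stack: []
LOAD_FAST_LOAD_FAST b,a → push 3,15. Stack: [3, 15]
COMPARE_OP bool(>) → 3 vs 15 = False. Stack: [False]
POP_JUMP_IF_FALSE → pop False; jump. Stack: []
LOAD_FAST_LOAD_FAST b,a → push 3,15. Stack: [3, 15]
BINARY_OP + → 3 + 15 = 18. Stack: [18]
STORE_FAST x → x=18. Stack: []
LOAD_FAST x → push 18. Stack: [18]
RETURN_VALUE → return 18.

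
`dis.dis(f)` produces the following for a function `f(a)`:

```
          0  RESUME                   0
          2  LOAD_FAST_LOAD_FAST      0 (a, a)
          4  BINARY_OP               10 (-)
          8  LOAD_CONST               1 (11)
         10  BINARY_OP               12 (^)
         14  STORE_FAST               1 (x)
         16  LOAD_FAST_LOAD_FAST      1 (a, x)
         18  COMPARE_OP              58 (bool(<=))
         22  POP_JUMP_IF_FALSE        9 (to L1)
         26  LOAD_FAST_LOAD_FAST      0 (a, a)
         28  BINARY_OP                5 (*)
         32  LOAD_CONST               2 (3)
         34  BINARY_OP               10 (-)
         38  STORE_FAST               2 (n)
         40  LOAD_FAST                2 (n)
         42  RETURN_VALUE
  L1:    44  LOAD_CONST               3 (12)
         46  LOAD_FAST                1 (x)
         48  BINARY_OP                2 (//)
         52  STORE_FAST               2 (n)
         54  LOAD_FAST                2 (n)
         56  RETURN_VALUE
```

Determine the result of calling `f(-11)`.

LOAD_FAST_LOAD_FAST a,a → push -11,-11. Stack: [-11, -11]
BINARY_OP - → -11 - -11 = 0. Stack: [0]
LOAD_CONST → push 11. Stack: [0, 11]
BINARY_OP ^ → 0 ^ 11 = 11. Stack: [11]
STORE_FAST x → x=11. Stack: []
LOAD_FAST_LOAD_FAST a,x → push -11,11. Stack: [-11, 11]
COMPARE_OP bool(<=) → -11 vs 11 = True. Stack: [True]
POP_JUMP_IF_FALSE → pop True; no jump. Stack: []
LOAD_FAST_LOAD_FAST a,a → push -11,-11. Stack: [-11, -11]
BINARY_OP * → -11 * -11 = 121. Stack: [121]
LOAD_CONST → push 3. Stack: [121, 3]
BINARY_OP - → 121 - 3 = 118. Stack: [118]
STORE_FAST n → n=118. Stack: []
LOAD_FAST n → push 118. Stack: [118]
RETURN_VALUE → return 118.

118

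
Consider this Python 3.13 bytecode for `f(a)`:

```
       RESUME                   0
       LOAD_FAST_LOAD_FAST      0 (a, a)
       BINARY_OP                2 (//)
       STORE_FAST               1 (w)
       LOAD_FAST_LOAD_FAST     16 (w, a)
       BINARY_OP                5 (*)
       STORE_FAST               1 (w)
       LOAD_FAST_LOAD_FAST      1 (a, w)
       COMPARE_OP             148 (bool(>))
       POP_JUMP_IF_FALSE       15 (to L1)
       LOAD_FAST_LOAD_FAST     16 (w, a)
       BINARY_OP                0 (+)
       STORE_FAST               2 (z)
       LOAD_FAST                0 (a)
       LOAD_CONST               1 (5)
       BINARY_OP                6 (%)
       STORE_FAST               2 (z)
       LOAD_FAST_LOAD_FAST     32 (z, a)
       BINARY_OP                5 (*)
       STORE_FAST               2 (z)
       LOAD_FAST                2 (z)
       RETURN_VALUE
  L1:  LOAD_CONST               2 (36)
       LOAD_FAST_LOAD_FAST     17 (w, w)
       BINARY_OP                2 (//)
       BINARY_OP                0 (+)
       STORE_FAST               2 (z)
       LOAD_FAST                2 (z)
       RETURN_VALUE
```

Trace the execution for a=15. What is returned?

37

LOAD_FAST_LOAD_FAST a,a → push 15,15. Stack: [15, 15]
BINARY_OP // → 15 // 15 = 1. Stack: [1]
STORE_FAST w → w=1. Stack: []
LOAD_FAST_LOAD_FAST w,a → push 1,15. Stack: [1, 15]
BINARY_OP * → 1 * 15 = 15. Stack: [15]
STORE_FAST w → w=15. Stack: []
LOAD_FAST_LOAD_FAST a,w → push 15,15. Stack: [15, 15]
COMPARE_OP bool(>) → 15 vs 15 = False. Stack: [False]
POP_JUMP_IF_FALSE → pop False; jump. Stack: []
LOAD_CONST → push 36. Stack: [36]
LOAD_FAST_LOAD_FAST w,w → push 15,15. Stack: [36, 15, 15]
BINARY_OP // → 15 // 15 = 1. Stack: [36, 1]
BINARY_OP + → 36 + 1 = 37. Stack: [37]
STORE_FAST z → z=37. Stack: []
LOAD_FAST z → push 37. Stack: [37]
RETURN_VALUE → return 37.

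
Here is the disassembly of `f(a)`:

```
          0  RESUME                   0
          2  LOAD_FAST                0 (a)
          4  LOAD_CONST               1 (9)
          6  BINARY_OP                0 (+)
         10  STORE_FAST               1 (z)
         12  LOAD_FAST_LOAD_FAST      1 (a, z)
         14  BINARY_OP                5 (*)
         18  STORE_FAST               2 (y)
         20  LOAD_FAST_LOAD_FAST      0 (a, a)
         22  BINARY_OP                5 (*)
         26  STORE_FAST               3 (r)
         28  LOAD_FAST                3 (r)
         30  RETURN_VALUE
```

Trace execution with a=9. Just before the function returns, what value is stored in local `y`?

LOAD_FAST a → push 9. Stack: [9]
LOAD_CONST → push 9. Stack: [9, 9]
BINARY_OP + → 9 + 9 = 18. Stack: [18]
STORE_FAST z → z=18. Stack: []
LOAD_FAST_LOAD_FAST a,z → push 9,18. Stack: [9, 18]
BINARY_OP * → 9 * 18 = 162. Stack: [162]
STORE_FAST y → y=162. Stack: []
LOAD_FAST_LOAD_FAST a,a → push 9,9. Stack: [9, 9]
BINARY_OP * → 9 * 9 = 81. Stack: [81]
STORE_FAST r → r=81. Stack: []
LOAD_FAST r → push 81. Stack: [81]
RETURN_VALUE → return 81.

162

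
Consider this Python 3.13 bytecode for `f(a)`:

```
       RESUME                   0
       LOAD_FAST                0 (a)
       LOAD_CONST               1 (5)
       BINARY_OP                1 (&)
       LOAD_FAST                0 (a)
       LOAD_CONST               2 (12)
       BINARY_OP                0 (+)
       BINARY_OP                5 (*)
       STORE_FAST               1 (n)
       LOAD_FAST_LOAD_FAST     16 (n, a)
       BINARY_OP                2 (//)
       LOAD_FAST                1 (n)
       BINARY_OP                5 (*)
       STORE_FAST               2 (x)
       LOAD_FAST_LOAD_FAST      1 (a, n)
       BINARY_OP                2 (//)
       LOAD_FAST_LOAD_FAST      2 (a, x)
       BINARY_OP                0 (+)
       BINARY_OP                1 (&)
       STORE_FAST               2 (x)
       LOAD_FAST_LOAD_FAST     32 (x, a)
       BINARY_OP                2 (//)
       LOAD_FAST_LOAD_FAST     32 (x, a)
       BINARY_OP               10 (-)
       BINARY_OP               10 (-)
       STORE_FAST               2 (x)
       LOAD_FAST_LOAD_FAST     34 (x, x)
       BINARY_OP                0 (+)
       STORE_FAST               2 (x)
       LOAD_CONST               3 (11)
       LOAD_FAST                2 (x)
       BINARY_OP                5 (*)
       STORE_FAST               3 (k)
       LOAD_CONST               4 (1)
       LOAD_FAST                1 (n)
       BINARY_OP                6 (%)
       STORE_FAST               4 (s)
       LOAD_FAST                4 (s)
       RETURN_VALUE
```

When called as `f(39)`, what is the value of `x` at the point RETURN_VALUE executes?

LOAD_FAST a → push 39. Stack: [39]
LOAD_CONST → push 5. Stack: [39, 5]
BINARY_OP & → 39 & 5 = 5. Stack: [5]
LOAD_FAST a → push 39. Stack: [5, 39]
LOAD_CONST → push 12. Stack: [5, 39, 12]
BINARY_OP + → 39 + 12 = 51. Stack: [5, 51]
BINARY_OP * → 5 * 51 = 255. Stack: [255]
STORE_FAST n → n=255. Stack: []
LOAD_FAST_LOAD_FAST n,a → push 255,39. Stack: [255, 39]
BINARY_OP // → 255 // 39 = 6. Stack: [6]
LOAD_FAST n → push 255. Stack: [6, 255]
BINARY_OP * → 6 * 255 = 1530. Stack: [1530]
STORE_FAST x → x=1530. Stack: []
LOAD_FAST_LOAD_FAST a,n → push 39,255. Stack: [39, 255]
BINARY_OP // → 39 // 255 = 0. Stack: [0]
LOAD_FAST_LOAD_FAST a,x → push 39,1530. Stack: [0, 39, 1530]
BINARY_OP + → 39 + 1530 = 1569. Stack: [0, 1569]
BINARY_OP & → 0 & 1569 = 0. Stack: [0]
STORE_FAST x → x=0. Stack: []
LOAD_FAST_LOAD_FAST x,a → push 0,39. Stack: [0, 39]
BINARY_OP // → 0 // 39 = 0. Stack: [0]
LOAD_FAST_LOAD_FAST x,a → push 0,39. Stack: [0, 0, 39]
BINARY_OP - → 0 - 39 = -39. Stack: [0, -39]
BINARY_OP - → 0 - -39 = 39. Stack: [39]
STORE_FAST x → x=39. Stack: []
LOAD_FAST_LOAD_FAST x,x → push 39,39. Stack: [39, 39]
BINARY_OP + → 39 + 39 = 78. Stack: [78]
STORE_FAST x → x=78. Stack: []
LOAD_CONST → push 11. Stack: [11]
LOAD_FAST x → push 78. Stack: [11, 78]
BINARY_OP * → 11 * 78 = 858. Stack: [858]
STORE_FAST k → k=858. Stack: []
LOAD_CONST → push 1. Stack: [1]
LOAD_FAST n → push 255. Stack: [1, 255]
BINARY_OP % → 1 % 255 = 1. Stack: [1]
STORE_FAST s → s=1. Stack: []
LOAD_FAST s → push 1. Stack: [1]
RETURN_VALUE → return 1.

78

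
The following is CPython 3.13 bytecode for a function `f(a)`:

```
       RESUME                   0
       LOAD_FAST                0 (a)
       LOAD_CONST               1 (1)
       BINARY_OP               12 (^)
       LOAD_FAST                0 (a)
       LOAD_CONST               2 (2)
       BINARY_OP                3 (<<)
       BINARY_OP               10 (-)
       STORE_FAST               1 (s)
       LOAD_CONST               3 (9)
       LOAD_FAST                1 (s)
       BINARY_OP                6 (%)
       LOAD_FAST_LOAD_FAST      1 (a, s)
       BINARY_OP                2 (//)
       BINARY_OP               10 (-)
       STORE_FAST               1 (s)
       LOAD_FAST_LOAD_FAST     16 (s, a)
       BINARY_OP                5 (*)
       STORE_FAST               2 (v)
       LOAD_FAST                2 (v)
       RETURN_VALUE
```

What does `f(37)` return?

-3774

LOAD_FAST a → push 37. Stack: [37]
LOAD_CONST → push 1. Stack: [37, 1]
BINARY_OP ^ → 37 ^ 1 = 36. Stack: [36]
LOAD_FAST a → push 37. Stack: [36, 37]
LOAD_CONST → push 2. Stack: [36, 37, 2]
BINARY_OP << → 37 << 2 = 148. Stack: [36, 148]
BINARY_OP - → 36 - 148 = -112. Stack: [-112]
STORE_FAST s → s=-112. Stack: []
LOAD_CONST → push 9. Stack: [9]
LOAD_FAST s → push -112. Stack: [9, -112]
BINARY_OP % → 9 % -112 = -103. Stack: [-103]
LOAD_FAST_LOAD_FAST a,s → push 37,-112. Stack: [-103, 37, -112]
BINARY_OP // → 37 // -112 = -1. Stack: [-103, -1]
BINARY_OP - → -103 - -1 = -102. Stack: [-102]
STORE_FAST s → s=-102. Stack: []
LOAD_FAST_LOAD_FAST s,a → push -102,37. Stack: [-102, 37]
BINARY_OP * → -102 * 37 = -3774. Stack: [-3774]
STORE_FAST v → v=-3774. Stack: []
LOAD_FAST v → push -3774. Stack: [-3774]
RETURN_VALUE → return -3774.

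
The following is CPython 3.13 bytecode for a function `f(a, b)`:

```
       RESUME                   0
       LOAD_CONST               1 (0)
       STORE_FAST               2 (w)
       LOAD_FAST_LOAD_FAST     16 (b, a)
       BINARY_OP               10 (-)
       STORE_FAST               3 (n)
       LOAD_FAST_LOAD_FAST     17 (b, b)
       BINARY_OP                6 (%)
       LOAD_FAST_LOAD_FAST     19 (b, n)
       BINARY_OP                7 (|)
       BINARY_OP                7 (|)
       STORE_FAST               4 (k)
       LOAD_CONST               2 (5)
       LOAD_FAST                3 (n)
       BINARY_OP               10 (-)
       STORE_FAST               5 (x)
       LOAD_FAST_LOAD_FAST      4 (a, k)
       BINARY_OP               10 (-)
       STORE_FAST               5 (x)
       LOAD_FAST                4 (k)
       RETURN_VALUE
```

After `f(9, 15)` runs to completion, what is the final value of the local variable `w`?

0

LOAD_CONST → push 0. Stack: [0]
STORE_FAST w → w=0. Stack: []
LOAD_FAST_LOAD_FAST b,a → push 15,9. Stack: [15, 9]
BINARY_OP - → 15 - 9 = 6. Stack: [6]
STORE_FAST n → n=6. Stack: []
LOAD_FAST_LOAD_FAST b,b → push 15,15. Stack: [15, 15]
BINARY_OP % → 15 % 15 = 0. Stack: [0]
LOAD_FAST_LOAD_FAST b,n → push 15,6. Stack: [0, 15, 6]
BINARY_OP | → 15 | 6 = 15. Stack: [0, 15]
BINARY_OP | → 0 | 15 = 15. Stack: [15]
STORE_FAST k → k=15. Stack: []
LOAD_CONST → push 5. Stack: [5]
LOAD_FAST n → push 6. Stack: [5, 6]
BINARY_OP - → 5 - 6 = -1. Stack: [-1]
STORE_FAST x → x=-1. Stack: []
LOAD_FAST_LOAD_FAST a,k → push 9,15. Stack: [9, 15]
BINARY_OP - → 9 - 15 = -6. Stack: [-6]
STORE_FAST x → x=-6. Stack: []
LOAD_FAST k → push 15. Stack: [15]
RETURN_VALUE → return 15.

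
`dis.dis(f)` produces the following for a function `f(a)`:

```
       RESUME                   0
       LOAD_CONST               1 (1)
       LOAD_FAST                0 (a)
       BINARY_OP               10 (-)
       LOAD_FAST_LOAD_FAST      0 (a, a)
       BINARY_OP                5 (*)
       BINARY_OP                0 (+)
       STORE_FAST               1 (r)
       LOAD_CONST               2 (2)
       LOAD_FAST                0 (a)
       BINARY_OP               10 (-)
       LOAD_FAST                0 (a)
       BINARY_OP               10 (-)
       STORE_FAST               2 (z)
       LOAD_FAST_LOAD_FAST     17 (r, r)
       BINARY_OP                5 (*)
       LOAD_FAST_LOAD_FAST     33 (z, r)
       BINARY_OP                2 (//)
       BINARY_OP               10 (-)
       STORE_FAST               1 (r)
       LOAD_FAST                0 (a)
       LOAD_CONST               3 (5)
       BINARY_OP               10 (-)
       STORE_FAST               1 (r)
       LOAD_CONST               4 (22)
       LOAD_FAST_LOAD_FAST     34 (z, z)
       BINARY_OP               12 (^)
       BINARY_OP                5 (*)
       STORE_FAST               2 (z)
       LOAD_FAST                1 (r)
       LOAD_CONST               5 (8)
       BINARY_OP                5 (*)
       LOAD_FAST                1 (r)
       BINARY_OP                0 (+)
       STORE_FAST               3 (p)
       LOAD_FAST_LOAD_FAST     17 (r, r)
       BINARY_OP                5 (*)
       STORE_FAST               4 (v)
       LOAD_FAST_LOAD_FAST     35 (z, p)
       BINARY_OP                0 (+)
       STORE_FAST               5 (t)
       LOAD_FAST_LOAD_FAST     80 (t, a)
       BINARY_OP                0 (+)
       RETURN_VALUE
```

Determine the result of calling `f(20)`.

155

LOAD_CONST → push 1. Stack: [1]
LOAD_FAST a → push 20. Stack: [1, 20]
BINARY_OP - → 1 - 20 = -19. Stack: [-19]
LOAD_FAST_LOAD_FAST a,a → push 20,20. Stack: [-19, 20, 20]
BINARY_OP * → 20 * 20 = 400. Stack: [-19, 400]
BINARY_OP + → -19 + 400 = 381. Stack: [381]
STORE_FAST r → r=381. Stack: []
LOAD_CONST → push 2. Stack: [2]
LOAD_FAST a → push 20. Stack: [2, 20]
BINARY_OP - → 2 - 20 = -18. Stack: [-18]
LOAD_FAST a → push 20. Stack: [-18, 20]
BINARY_OP - → -18 - 20 = -38. Stack: [-38]
STORE_FAST z → z=-38. Stack: []
LOAD_FAST_LOAD_FAST r,r → push 381,381. Stack: [381, 381]
BINARY_OP * → 381 * 381 = 145161. Stack: [145161]
LOAD_FAST_LOAD_FAST z,r → push -38,381. Stack: [145161, -38, 381]
BINARY_OP // → -38 // 381 = -1. Stack: [145161, -1]
BINARY_OP - → 145161 - -1 = 145162. Stack: [145162]
STORE_FAST r → r=145162. Stack: []
LOAD_FAST a → push 20. Stack: [20]
LOAD_CONST → push 5. Stack: [20, 5]
BINARY_OP - → 20 - 5 = 15. Stack: [15]
STORE_FAST r → r=15. Stack: []
LOAD_CONST → push 22. Stack: [22]
LOAD_FAST_LOAD_FAST z,z → push -38,-38. Stack: [22, -38, -38]
BINARY_OP ^ → -38 ^ -38 = 0. Stack: [22, 0]
BINARY_OP * → 22 * 0 = 0. Stack: [0]
STORE_FAST z → z=0. Stack: []
LOAD_FAST r → push 15. Stack: [15]
LOAD_CONST → push 8. Stack: [15, 8]
BINARY_OP * → 15 * 8 = 120. Stack: [120]
LOAD_FAST r → push 15. Stack: [120, 15]
BINARY_OP + → 120 + 15 = 135. Stack: [135]
STORE_FAST p → p=135. Stack: []
LOAD_FAST_LOAD_FAST r,r → push 15,15. Stack: [15, 15]
BINARY_OP * → 15 * 15 = 225. Stack: [225]
STORE_FAST v → v=225. Stack: []
LOAD_FAST_LOAD_FAST z,p → push 0,135. Stack: [0, 135]
BINARY_OP + → 0 + 135 = 135. Stack: [135]
STORE_FAST t → t=135. Stack: []
LOAD_FAST_LOAD_FAST t,a → push 135,20. Stack: [135, 20]
BINARY_OP + → 135 + 20 = 155. Stack: [155]
RETURN_VALUE → return 155.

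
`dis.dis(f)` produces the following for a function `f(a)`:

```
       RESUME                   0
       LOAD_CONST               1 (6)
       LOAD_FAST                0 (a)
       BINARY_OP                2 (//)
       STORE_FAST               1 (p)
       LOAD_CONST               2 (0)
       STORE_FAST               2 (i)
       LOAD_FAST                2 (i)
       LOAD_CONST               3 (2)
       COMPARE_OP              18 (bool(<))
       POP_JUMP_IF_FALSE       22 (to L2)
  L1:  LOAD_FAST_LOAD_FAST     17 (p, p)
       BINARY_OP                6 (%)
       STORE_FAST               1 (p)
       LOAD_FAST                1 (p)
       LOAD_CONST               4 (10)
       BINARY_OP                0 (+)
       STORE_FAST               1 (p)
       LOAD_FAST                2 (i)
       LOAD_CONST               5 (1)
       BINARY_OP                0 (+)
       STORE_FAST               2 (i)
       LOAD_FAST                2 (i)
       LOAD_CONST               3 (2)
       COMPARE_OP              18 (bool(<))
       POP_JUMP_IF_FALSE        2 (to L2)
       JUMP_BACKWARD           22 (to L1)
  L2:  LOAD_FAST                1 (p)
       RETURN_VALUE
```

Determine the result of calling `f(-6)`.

10

LOAD_CONST → push 6. Stack: [6]
LOAD_FAST a → push -6. Stack: [6, -6]
BINARY_OP // → 6 // -6 = -1. Stack: [-1]
STORE_FAST p → p=-1. Stack: []
LOAD_CONST → push 0. Stack: [0]
STORE_FAST i → i=0. Stack: []
LOAD_FAST i → push 0. Stack: [0]
LOAD_CONST → push 2. Stack: [0, 2]
COMPARE_OP bool(<) → 0 vs 2 = True. Stack: [True]
POP_JUMP_IF_FALSE → pop True; no jump. Stack: []
LOAD_FAST_LOAD_FAST p,p → push -1,-1. Stack: [-1, -1]
BINARY_OP % → -1 % -1 = 0. Stack: [0]
STORE_FAST p → p=0. Stack: []
LOAD_FAST p → push 0. Stack: [0]
LOAD_CONST → push 10. Stack: [0, 10]
BINARY_OP + → 0 + 10 = 10. Stack: [10]
STORE_FAST p → p=10. Stack: []
LOAD_FAST i → push 0. Stack: [0]
LOAD_CONST → push 1. Stack: [0, 1]
BINARY_OP + → 0 + 1 = 1. Stack: [1]
STORE_FAST i → i=1. Stack: []
LOAD_FAST i → push 1. Stack: [1]
LOAD_CONST → push 2. Stack: [1, 2]
COMPARE_OP bool(<) → 1 vs 2 = True. Stack: [True]
POP_JUMP_IF_FALSE → pop True; no jump. Stack: []
LOAD_FAST_LOAD_FAST p,p → push 10,10. Stack: [10, 10]
BINARY_OP % → 10 % 10 = 0. Stack: [0]
STORE_FAST p → p=0. Stack: []
LOAD_FAST p → push 0. Stack: [0]
LOAD_CONST → push 10. Stack: [0, 10]
BINARY_OP + → 0 + 10 = 10. Stack: [10]
STORE_FAST p → p=10. Stack: []
LOAD_FAST i → push 1. Stack: [1]
LOAD_CONST → push 1. Stack: [1, 1]
BINARY_OP + → 1 + 1 = 2. Stack: [2]
STORE_FAST i → i=2. Stack: []
LOAD_FAST i → push 2. Stack: [2]
LOAD_CONST → push 2. Stack: [2, 2]
COMPARE_OP bool(<) → 2 vs 2 = False. Stack: [False]
POP_JUMP_IF_FALSE → pop False; jump. Stack: []
LOAD_FAST p → push 10. Stack: [10]
RETURN_VALUE → return 10.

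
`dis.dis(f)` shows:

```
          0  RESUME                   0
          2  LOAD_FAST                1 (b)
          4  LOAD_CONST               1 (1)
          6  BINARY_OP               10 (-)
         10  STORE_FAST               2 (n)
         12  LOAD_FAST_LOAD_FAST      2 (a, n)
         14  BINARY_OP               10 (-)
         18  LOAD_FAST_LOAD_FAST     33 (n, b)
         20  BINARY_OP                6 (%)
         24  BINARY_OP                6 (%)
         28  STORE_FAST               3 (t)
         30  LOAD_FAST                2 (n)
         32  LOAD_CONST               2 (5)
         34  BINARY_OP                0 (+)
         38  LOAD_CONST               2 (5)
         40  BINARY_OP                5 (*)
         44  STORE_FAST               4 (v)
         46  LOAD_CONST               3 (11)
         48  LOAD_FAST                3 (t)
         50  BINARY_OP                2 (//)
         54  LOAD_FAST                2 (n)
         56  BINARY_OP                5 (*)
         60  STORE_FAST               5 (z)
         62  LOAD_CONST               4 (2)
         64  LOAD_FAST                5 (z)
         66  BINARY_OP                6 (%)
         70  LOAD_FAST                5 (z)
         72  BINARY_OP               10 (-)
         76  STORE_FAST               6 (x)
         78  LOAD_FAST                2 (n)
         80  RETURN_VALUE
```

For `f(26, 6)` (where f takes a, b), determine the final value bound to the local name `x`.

-53

LOAD_FAST b → push 6. Stack: [6]
LOAD_CONST → push 1. Stack: [6, 1]
BINARY_OP - → 6 - 1 = 5. Stack: [5]
STORE_FAST n → n=5. Stack: []
LOAD_FAST_LOAD_FAST a,n → push 26,5. Stack: [26, 5]
BINARY_OP - → 26 - 5 = 21. Stack: [21]
LOAD_FAST_LOAD_FAST n,b → push 5,6. Stack: [21, 5, 6]
BINARY_OP % → 5 % 6 = 5. Stack: [21, 5]
BINARY_OP % → 21 % 5 = 1. Stack: [1]
STORE_FAST t → t=1. Stack: []
LOAD_FAST n → push 5. Stack: [5]
LOAD_CONST → push 5. Stack: [5, 5]
BINARY_OP + → 5 + 5 = 10. Stack: [10]
LOAD_CONST → push 5. Stack: [10, 5]
BINARY_OP * → 10 * 5 = 50. Stack: [50]
STORE_FAST v → v=50. Stack: []
LOAD_CONST → push 11. Stack: [11]
LOAD_FAST t → push 1. Stack: [11, 1]
BINARY_OP // → 11 // 1 = 11. Stack: [11]
LOAD_FAST n → push 5. Stack: [11, 5]
BINARY_OP * → 11 * 5 = 55. Stack: [55]
STORE_FAST z → z=55. Stack: []
LOAD_CONST → push 2. Stack: [2]
LOAD_FAST z → push 55. Stack: [2, 55]
BINARY_OP % → 2 % 55 = 2. Stack: [2]
LOAD_FAST z → push 55. Stack: [2, 55]
BINARY_OP - → 2 - 55 = -53. Stack: [-53]
STORE_FAST x → x=-53. Stack: []
LOAD_FAST n → push 5. Stack: [5]
RETURN_VALUE → return 5.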